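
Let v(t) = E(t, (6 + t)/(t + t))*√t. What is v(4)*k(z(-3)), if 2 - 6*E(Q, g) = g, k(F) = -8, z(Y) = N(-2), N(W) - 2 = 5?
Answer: -2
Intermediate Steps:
N(W) = 7 (N(W) = 2 + 5 = 7)
z(Y) = 7
E(Q, g) = ⅓ - g/6
v(t) = √t*(⅓ - (6 + t)/(12*t)) (v(t) = (⅓ - (6 + t)/(6*(t + t)))*√t = (⅓ - (6 + t)/(6*(2*t)))*√t = (⅓ - (6 + t)*1/(2*t)/6)*√t = (⅓ - (6 + t)/(12*t))*√t = √t*(⅓ - (6 + t)/(12*t)))
v(4)*k(z(-3)) = ((-2 + 4)/(4*√4))*(-8) = ((¼)*(½)*2)*(-8) = (¼)*(-8) = -2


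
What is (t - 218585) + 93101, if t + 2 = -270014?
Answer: -395500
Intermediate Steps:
t = -270016 (t = -2 - 270014 = -270016)
(t - 218585) + 93101 = (-270016 - 218585) + 93101 = -488601 + 93101 = -395500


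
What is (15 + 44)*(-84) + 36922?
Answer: 31966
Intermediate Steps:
(15 + 44)*(-84) + 36922 = 59*(-84) + 36922 = -4956 + 36922 = 31966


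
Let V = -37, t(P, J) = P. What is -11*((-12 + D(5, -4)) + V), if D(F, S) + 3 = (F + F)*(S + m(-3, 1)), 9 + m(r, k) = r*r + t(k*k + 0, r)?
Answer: 902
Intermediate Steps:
m(r, k) = -9 + k² + r² (m(r, k) = -9 + (r*r + (k*k + 0)) = -9 + (r² + (k² + 0)) = -9 + (r² + k²) = -9 + (k² + r²) = -9 + k² + r²)
D(F, S) = -3 + 2*F*(1 + S) (D(F, S) = -3 + (F + F)*(S + (-9 + 1² + (-3)²)) = -3 + (2*F)*(S + (-9 + 1 + 9)) = -3 + (2*F)*(S + 1) = -3 + (2*F)*(1 + S) = -3 + 2*F*(1 + S))
-11*((-12 + D(5, -4)) + V) = -11*((-12 + (-3 + 2*5 + 2*5*(-4))) - 37) = -11*((-12 + (-3 + 10 - 40)) - 37) = -11*((-12 - 33) - 37) = -11*(-45 - 37) = -11*(-82) = 902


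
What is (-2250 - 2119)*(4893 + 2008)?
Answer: -30150469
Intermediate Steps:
(-2250 - 2119)*(4893 + 2008) = -4369*6901 = -30150469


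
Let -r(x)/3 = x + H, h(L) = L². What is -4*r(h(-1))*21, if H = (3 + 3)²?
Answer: 9324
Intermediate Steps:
H = 36 (H = 6² = 36)
r(x) = -108 - 3*x (r(x) = -3*(x + 36) = -3*(36 + x) = -108 - 3*x)
-4*r(h(-1))*21 = -4*(-108 - 3*(-1)²)*21 = -4*(-108 - 3*1)*21 = -4*(-108 - 3)*21 = -4*(-111)*21 = 444*21 = 9324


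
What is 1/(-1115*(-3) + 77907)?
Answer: 1/81252 ≈ 1.2307e-5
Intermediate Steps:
1/(-1115*(-3) + 77907) = 1/(3345 + 77907) = 1/81252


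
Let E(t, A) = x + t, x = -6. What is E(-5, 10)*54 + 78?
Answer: -516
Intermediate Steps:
E(t, A) = -6 + t
E(-5, 10)*54 + 78 = (-6 - 5)*54 + 78 = -11*54 + 78 = -594 + 78 = -516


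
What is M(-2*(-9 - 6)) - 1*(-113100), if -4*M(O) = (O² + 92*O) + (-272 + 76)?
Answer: 112234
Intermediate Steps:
M(O) = 49 - 23*O - O²/4 (M(O) = -((O² + 92*O) + (-272 + 76))/4 = -((O² + 92*O) - 196)/4 = -(-196 + O² + 92*O)/4 = 49 - 23*O - O²/4)
M(-2*(-9 - 6)) - 1*(-113100) = (49 - (-46)*(-9 - 6) - 4*(-9 - 6)²/4) - 1*(-113100) = (49 - (-46)*(-15) - (-2*(-15))²/4) + 113100 = (49 - 23*30 - ¼*30²) + 113100 = (49 - 690 - ¼*900) + 113100 = (49 - 690 - 225) + 113100 = -866 + 113100 = 112234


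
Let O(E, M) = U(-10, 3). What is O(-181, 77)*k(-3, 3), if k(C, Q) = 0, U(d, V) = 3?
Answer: 0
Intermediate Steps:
O(E, M) = 3
O(-181, 77)*k(-3, 3) = 3*0 = 0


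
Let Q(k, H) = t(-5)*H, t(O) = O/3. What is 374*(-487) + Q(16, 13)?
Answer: -546479/3 ≈ -1.8216e+5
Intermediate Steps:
t(O) = O/3 (t(O) = O*(⅓) = O/3)
Q(k, H) = -5*H/3 (Q(k, H) = ((⅓)*(-5))*H = -5*H/3)
374*(-487) + Q(16, 13) = 374*(-487) - 5/3*13 = -182138 - 65/3 = -546479/3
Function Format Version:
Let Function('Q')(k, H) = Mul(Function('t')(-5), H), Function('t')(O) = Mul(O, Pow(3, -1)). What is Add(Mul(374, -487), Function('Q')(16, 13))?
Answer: Rational(-546479, 3) ≈ -1.8216e+5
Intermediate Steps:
Function('t')(O) = Mul(Rational(1, 3), O) (Function('t')(O) = Mul(O, Rational(1, 3)) = Mul(Rational(1, 3), O))
Function('Q')(k, H) = Mul(Rational(-5, 3), H) (Function('Q')(k, H) = Mul(Mul(Rational(1, 3), -5), H) = Mul(Rational(-5, 3), H))
Add(Mul(374, -487), Function('Q')(16, 13)) = Add(Mul(374, -487), Mul(Rational(-5, 3), 13)) = Add(-182138, Rational(-65, 3)) = Rational(-546479, 3)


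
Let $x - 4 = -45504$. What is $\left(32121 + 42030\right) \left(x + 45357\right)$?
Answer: $-10603593$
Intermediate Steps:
$x = -45500$ ($x = 4 - 45504 = -45500$)
$\left(32121 + 42030\right) \left(x + 45357\right) = \left(32121 + 42030\right) \left(-45500 + 45357\right) = 74151 \left(-143\right) = -10603593$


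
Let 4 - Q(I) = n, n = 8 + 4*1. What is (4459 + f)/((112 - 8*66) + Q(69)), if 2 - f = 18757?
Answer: 1787/53 ≈ 33.717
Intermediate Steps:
f = -18755 (f = 2 - 1*18757 = 2 - 18757 = -18755)
n = 12 (n = 8 + 4 = 12)
Q(I) = -8 (Q(I) = 4 - 1*12 = 4 - 12 = -8)
(4459 + f)/((112 - 8*66) + Q(69)) = (4459 - 18755)/((112 - 8*66) - 8) = -14296/((112 - 528) - 8) = -14296/(-416 - 8) = -14296/(-424) = -14296*(-1/424) = 1787/53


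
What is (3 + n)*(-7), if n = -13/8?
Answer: -77/8 ≈ -9.6250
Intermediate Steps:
n = -13/8 (n = -13*⅛ = -13/8 ≈ -1.6250)
(3 + n)*(-7) = (3 - 13/8)*(-7) = (11/8)*(-7) = -77/8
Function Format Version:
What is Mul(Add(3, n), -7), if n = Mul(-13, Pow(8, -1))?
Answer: Rational(-77, 8) ≈ -9.6250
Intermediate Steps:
n = Rational(-13, 8) (n = Mul(-13, Rational(1, 8)) = Rational(-13, 8) ≈ -1.6250)
Mul(Add(3, n), -7) = Mul(Add(3, Rational(-13, 8)), -7) = Mul(Rational(11, 8), -7) = Rational(-77, 8)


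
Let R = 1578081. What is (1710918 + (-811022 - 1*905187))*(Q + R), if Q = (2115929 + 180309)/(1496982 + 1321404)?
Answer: -11766241391164832/1409193 ≈ -8.3496e+9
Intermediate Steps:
Q = 1148119/1409193 (Q = 2296238/2818386 = 2296238*(1/2818386) = 1148119/1409193 ≈ 0.81474)
(1710918 + (-811022 - 1*905187))*(Q + R) = (1710918 + (-811022 - 1*905187))*(1148119/1409193 + 1578081) = (1710918 + (-811022 - 905187))*(2223821846752/1409193) = (1710918 - 1716209)*(2223821846752/1409193) = -5291*2223821846752/1409193 = -11766241391164832/1409193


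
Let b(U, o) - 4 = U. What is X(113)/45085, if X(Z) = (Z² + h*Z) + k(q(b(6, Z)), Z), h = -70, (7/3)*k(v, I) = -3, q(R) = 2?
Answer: 34004/315595 ≈ 0.10775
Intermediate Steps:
b(U, o) = 4 + U
k(v, I) = -9/7 (k(v, I) = (3/7)*(-3) = -9/7)
X(Z) = -9/7 + Z² - 70*Z (X(Z) = (Z² - 70*Z) - 9/7 = -9/7 + Z² - 70*Z)
X(113)/45085 = (-9/7 + 113² - 70*113)/45085 = (-9/7 + 12769 - 7910)*(1/45085) = (34004/7)*(1/45085) = 34004/315595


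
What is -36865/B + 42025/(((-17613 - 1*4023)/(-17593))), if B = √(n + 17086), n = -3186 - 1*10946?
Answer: 739345825/21636 - 36865*√2954/2954 ≈ 33494.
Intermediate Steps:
n = -14132 (n = -3186 - 10946 = -14132)
B = √2954 (B = √(-14132 + 17086) = √2954 ≈ 54.351)
-36865/B + 42025/(((-17613 - 1*4023)/(-17593))) = -36865*√2954/2954 + 42025/(((-17613 - 1*4023)/(-17593))) = -36865*√2954/2954 + 42025/(((-17613 - 4023)*(-1/17593))) = -36865*√2954/2954 + 42025/((-21636*(-1/17593))) = -36865*√2954/2954 + 42025/(21636/17593) = -36865*√2954/2954 + 42025*(17593/21636) = -36865*√2954/2954 + 739345825/21636 = 739345825/21636 - 36865*√2954/2954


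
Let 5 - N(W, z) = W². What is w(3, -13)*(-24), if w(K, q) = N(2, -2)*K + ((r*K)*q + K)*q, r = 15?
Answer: -181656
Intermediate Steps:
N(W, z) = 5 - W²
w(K, q) = K + q*(K + 15*K*q) (w(K, q) = (5 - 1*2²)*K + ((15*K)*q + K)*q = (5 - 1*4)*K + (15*K*q + K)*q = (5 - 4)*K + (K + 15*K*q)*q = 1*K + q*(K + 15*K*q) = K + q*(K + 15*K*q))
w(3, -13)*(-24) = (3*(1 - 13 + 15*(-13)²))*(-24) = (3*(1 - 13 + 15*169))*(-24) = (3*(1 - 13 + 2535))*(-24) = (3*2523)*(-24) = 7569*(-24) = -181656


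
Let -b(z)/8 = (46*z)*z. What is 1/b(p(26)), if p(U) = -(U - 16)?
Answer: -1/36800 ≈ -2.7174e-5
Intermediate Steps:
p(U) = 16 - U (p(U) = -(-16 + U) = 16 - U)
b(z) = -368*z**2 (b(z) = -8*46*z*z = -368*z**2)
1/b(p(26)) = 1/(-368*(16 - 1*26)**2) = 1/(-368*(16 - 26)**2) = 1/(-368*(-10)**2) = 1/(-368*100) = 1/(-36800) = -1/36800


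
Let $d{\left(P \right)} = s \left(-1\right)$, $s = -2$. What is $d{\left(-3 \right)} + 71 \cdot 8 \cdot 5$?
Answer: $2842$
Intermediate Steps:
$d{\left(P \right)} = 2$ ($d{\left(P \right)} = \left(-2\right) \left(-1\right) = 2$)
$d{\left(-3 \right)} + 71 \cdot 8 \cdot 5 = 2 + 71 \cdot 8 \cdot 5 = 2 + 71 \cdot 40 = 2 + 2840 = 2842$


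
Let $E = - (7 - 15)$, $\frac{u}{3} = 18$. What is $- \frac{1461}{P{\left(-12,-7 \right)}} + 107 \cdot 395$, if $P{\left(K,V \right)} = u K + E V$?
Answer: $\frac{29756021}{704} \approx 42267.0$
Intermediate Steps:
$u = 54$ ($u = 3 \cdot 18 = 54$)
$E = 8$ ($E = - (7 - 15) = \left(-1\right) \left(-8\right) = 8$)
$P{\left(K,V \right)} = 8 V + 54 K$ ($P{\left(K,V \right)} = 54 K + 8 V = 8 V + 54 K$)
$- \frac{1461}{P{\left(-12,-7 \right)}} + 107 \cdot 395 = - \frac{1461}{8 \left(-7\right) + 54 \left(-12\right)} + 107 \cdot 395 = - \frac{1461}{-56 - 648} + 42265 = - \frac{1461}{-704} + 42265 = \left(-1461\right) \left(- \frac{1}{704}\right) + 42265 = \frac{1461}{704} + 42265 = \frac{29756021}{704}$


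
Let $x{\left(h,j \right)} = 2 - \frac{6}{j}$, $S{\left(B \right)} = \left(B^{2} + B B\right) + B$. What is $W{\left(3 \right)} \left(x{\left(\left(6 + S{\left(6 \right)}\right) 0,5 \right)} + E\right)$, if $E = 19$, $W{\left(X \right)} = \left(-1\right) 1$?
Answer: $- \frac{99}{5} \approx -19.8$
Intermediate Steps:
$W{\left(X \right)} = -1$
$S{\left(B \right)} = B + 2 B^{2}$ ($S{\left(B \right)} = \left(B^{2} + B^{2}\right) + B = 2 B^{2} + B = B + 2 B^{2}$)
$x{\left(h,j \right)} = 2 - \frac{6}{j}$
$W{\left(3 \right)} \left(x{\left(\left(6 + S{\left(6 \right)}\right) 0,5 \right)} + E\right) = - (\left(2 - \frac{6}{5}\right) + 19) = - (\frac{4}{5} + 19) = \left(-1\right) \frac{99}{5} = - \frac{99}{5}$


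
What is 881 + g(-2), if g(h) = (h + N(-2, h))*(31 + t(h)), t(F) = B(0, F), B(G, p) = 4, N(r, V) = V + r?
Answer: 671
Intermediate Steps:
t(F) = 4
g(h) = -70 + 70*h (g(h) = (h + (h - 2))*(31 + 4) = (h + (-2 + h))*35 = (-2 + 2*h)*35 = -70 + 70*h)
881 + g(-2) = 881 + (-70 + 70*(-2)) = 881 + (-70 - 140) = 881 - 210 = 671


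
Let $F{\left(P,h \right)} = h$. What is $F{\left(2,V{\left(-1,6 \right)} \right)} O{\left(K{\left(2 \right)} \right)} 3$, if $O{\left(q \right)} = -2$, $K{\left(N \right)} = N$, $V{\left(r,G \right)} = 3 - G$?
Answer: $18$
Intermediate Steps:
$F{\left(2,V{\left(-1,6 \right)} \right)} O{\left(K{\left(2 \right)} \right)} 3 = \left(3 - 6\right) \left(-2\right) 3 = \left(-3\right) \left(-2\right) 3 = 6 \cdot 3 = 18$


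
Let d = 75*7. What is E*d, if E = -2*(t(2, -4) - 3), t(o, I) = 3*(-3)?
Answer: 12600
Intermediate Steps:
t(o, I) = -9
E = 24 (E = -2*(-9 - 3) = -2*(-12) = 24)
d = 525
E*d = 24*525 = 12600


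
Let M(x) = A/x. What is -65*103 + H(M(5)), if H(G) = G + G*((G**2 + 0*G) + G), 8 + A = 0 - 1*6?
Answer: -838989/125 ≈ -6711.9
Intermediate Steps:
A = -14 (A = -8 + (0 - 1*6) = -8 + (0 - 6) = -8 - 6 = -14)
M(x) = -14/x
H(G) = G + G*(G + G**2) (H(G) = G + G*((G**2 + 0) + G) = G + G*(G**2 + G) = G + G*(G + G**2))
-65*103 + H(M(5)) = -65*103 + (-14/5)*(1 - 14/5 + (-14/5)**2) = -6695 + (-14*1/5)*(1 - 14*1/5 + (-14*1/5)**2) = -6695 - 14*(1 - 14/5 + (-14/5)**2)/5 = -6695 - 14*(1 - 14/5 + 196/25)/5 = -6695 - 14/5*151/25 = -6695 - 2114/125 = -838989/125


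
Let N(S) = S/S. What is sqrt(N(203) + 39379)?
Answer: 2*sqrt(9845) ≈ 198.44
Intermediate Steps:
N(S) = 1
sqrt(N(203) + 39379) = sqrt(1 + 39379) = sqrt(39380) = 2*sqrt(9845)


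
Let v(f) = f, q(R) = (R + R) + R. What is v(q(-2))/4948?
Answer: -3/2474 ≈ -0.0012126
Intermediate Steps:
q(R) = 3*R (q(R) = 2*R + R = 3*R)
v(q(-2))/4948 = (3*(-2))/4948 = -6*1/4948 = -3/2474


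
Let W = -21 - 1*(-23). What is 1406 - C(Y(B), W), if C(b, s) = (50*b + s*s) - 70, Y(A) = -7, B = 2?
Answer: 1822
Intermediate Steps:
W = 2 (W = -21 + 23 = 2)
C(b, s) = -70 + s**2 + 50*b (C(b, s) = (50*b + s**2) - 70 = (s**2 + 50*b) - 70 = -70 + s**2 + 50*b)
1406 - C(Y(B), W) = 1406 - (-70 + 2**2 + 50*(-7)) = 1406 - (-70 + 4 - 350) = 1406 - 1*(-416) = 1406 + 416 = 1822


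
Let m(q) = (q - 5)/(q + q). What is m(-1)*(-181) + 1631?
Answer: 1088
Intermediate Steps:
m(q) = (-5 + q)/(2*q) (m(q) = (-5 + q)/((2*q)) = (-5 + q)*(1/(2*q)) = (-5 + q)/(2*q))
m(-1)*(-181) + 1631 = ((1/2)*(-5 - 1)/(-1))*(-181) + 1631 = ((1/2)*(-1)*(-6))*(-181) + 1631 = 3*(-181) + 1631 = -543 + 1631 = 1088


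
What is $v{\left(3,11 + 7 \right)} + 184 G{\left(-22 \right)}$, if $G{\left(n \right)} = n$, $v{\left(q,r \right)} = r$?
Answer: $-4030$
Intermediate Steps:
$v{\left(3,11 + 7 \right)} + 184 G{\left(-22 \right)} = \left(11 + 7\right) + 184 \left(-22\right) = 18 - 4048 = -4030$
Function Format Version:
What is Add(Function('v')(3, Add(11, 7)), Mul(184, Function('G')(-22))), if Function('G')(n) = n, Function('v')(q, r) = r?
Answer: -4030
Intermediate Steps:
Add(Function('v')(3, Add(11, 7)), Mul(184, Function('G')(-22))) = Add(Add(11, 7), Mul(184, -22)) = Add(18, -4048) = -4030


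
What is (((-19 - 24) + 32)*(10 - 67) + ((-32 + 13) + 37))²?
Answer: 416025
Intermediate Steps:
(((-19 - 24) + 32)*(10 - 67) + ((-32 + 13) + 37))² = ((-43 + 32)*(-57) + (-19 + 37))² = (-11*(-57) + 18)² = (627 + 18)² = 645² = 416025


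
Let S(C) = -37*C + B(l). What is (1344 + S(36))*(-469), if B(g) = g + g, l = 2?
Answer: -7504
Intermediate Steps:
B(g) = 2*g
S(C) = 4 - 37*C (S(C) = -37*C + 2*2 = -37*C + 4 = 4 - 37*C)
(1344 + S(36))*(-469) = (1344 + (4 - 37*36))*(-469) = (1344 + (4 - 1332))*(-469) = (1344 - 1328)*(-469) = 16*(-469) = -7504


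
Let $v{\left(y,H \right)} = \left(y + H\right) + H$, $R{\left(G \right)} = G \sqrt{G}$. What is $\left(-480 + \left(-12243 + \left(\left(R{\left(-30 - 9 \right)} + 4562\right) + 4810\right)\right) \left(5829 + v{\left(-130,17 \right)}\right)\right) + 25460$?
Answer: $-16434463 - 223587 i \sqrt{39} \approx -1.6434 \cdot 10^{7} - 1.3963 \cdot 10^{6} i$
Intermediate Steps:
$R{\left(G \right)} = G^{\frac{3}{2}}$
$v{\left(y,H \right)} = y + 2 H$ ($v{\left(y,H \right)} = \left(H + y\right) + H = y + 2 H$)
$\left(-480 + \left(-12243 + \left(\left(R{\left(-30 - 9 \right)} + 4562\right) + 4810\right)\right) \left(5829 + v{\left(-130,17 \right)}\right)\right) + 25460 = \left(-480 + \left(-12243 + \left(\left(\left(-30 - 9\right)^{\frac{3}{2}} + 4562\right) + 4810\right)\right) \left(5829 + \left(-130 + 2 \cdot 17\right)\right)\right) + 25460 = \left(-480 + \left(-12243 + \left(\left(\left(-30 - 9\right)^{\frac{3}{2}} + 4562\right) + 4810\right)\right) \left(5829 + \left(-130 + 34\right)\right)\right) + 25460 = \left(-480 + \left(-12243 + \left(\left(\left(-39\right)^{\frac{3}{2}} + 4562\right) + 4810\right)\right) \left(5829 - 96\right)\right) + 25460 = \left(-480 + \left(-12243 + \left(\left(- 39 i \sqrt{39} + 4562\right) + 4810\right)\right) 5733\right) + 25460 = \left(-480 + \left(-12243 + \left(\left(4562 - 39 i \sqrt{39}\right) + 4810\right)\right) 5733\right) + 25460 = \left(-480 + \left(-12243 + \left(9372 - 39 i \sqrt{39}\right)\right) 5733\right) + 25460 = \left(-480 + \left(-2871 - 39 i \sqrt{39}\right) 5733\right) + 25460 = \left(-480 - \left(16459443 + 223587 i \sqrt{39}\right)\right) + 25460 = \left(-16459923 - 223587 i \sqrt{39}\right) + 25460 = -16434463 - 223587 i \sqrt{39}$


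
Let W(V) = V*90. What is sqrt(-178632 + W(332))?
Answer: 12*I*sqrt(1033) ≈ 385.68*I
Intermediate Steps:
W(V) = 90*V
sqrt(-178632 + W(332)) = sqrt(-178632 + 90*332) = sqrt(-178632 + 29880) = sqrt(-148752) = 12*I*sqrt(1033)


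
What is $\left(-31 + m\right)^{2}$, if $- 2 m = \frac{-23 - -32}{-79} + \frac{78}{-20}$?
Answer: $\frac{2098464481}{2496400} \approx 840.6$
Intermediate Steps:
$m = \frac{3171}{1580}$ ($m = - \frac{\frac{-23 - -32}{-79} + \frac{78}{-20}}{2} = - \frac{\left(-23 + 32\right) \left(- \frac{1}{79}\right) + 78 \left(- \frac{1}{20}\right)}{2} = - \frac{9 \left(- \frac{1}{79}\right) - \frac{39}{10}}{2} = - \frac{- \frac{9}{79} - \frac{39}{10}}{2} = \left(- \frac{1}{2}\right) \left(- \frac{3171}{790}\right) = \frac{3171}{1580} \approx 2.007$)
$\left(-31 + m\right)^{2} = \left(-31 + \frac{3171}{1580}\right)^{2} = \left(- \frac{45809}{1580}\right)^{2} = \frac{2098464481}{2496400}$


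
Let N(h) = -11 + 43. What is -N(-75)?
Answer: -32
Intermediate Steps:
N(h) = 32
-N(-75) = -1*32 = -32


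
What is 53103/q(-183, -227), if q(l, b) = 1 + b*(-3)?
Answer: 1713/22 ≈ 77.864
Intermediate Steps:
q(l, b) = 1 - 3*b
53103/q(-183, -227) = 53103/(1 - 3*(-227)) = 53103/(1 + 681) = 53103/682 = 53103*(1/682) = 1713/22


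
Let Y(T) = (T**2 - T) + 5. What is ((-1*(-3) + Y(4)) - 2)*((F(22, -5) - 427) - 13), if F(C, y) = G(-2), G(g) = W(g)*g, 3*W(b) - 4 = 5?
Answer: -8028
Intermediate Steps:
Y(T) = 5 + T**2 - T
W(b) = 3 (W(b) = 4/3 + (1/3)*5 = 4/3 + 5/3 = 3)
G(g) = 3*g
F(C, y) = -6 (F(C, y) = 3*(-2) = -6)
((-1*(-3) + Y(4)) - 2)*((F(22, -5) - 427) - 13) = ((-1*(-3) + (5 + 4**2 - 1*4)) - 2)*((-6 - 427) - 13) = ((3 + (5 + 16 - 4)) - 2)*(-433 - 13) = ((3 + 17) - 2)*(-446) = (20 - 2)*(-446) = 18*(-446) = -8028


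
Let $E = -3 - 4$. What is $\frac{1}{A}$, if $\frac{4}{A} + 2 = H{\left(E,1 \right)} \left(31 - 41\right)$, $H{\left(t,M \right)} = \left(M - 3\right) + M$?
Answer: $2$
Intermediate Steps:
$E = -7$ ($E = -3 - 4 = -7$)
$H{\left(t,M \right)} = -3 + 2 M$ ($H{\left(t,M \right)} = \left(-3 + M\right) + M = -3 + 2 M$)
$A = \frac{1}{2}$ ($A = \frac{4}{-2 + \left(-3 + 2 \cdot 1\right) \left(31 - 41\right)} = \frac{4}{-2 + \left(-3 + 2\right) \left(-10\right)} = \frac{4}{-2 - -10} = \frac{4}{-2 + 10} = \frac{4}{8} = 4 \cdot \frac{1}{8} = \frac{1}{2} \approx 0.5$)
$\frac{1}{A} = \frac{1}{\frac{1}{2}} = 2$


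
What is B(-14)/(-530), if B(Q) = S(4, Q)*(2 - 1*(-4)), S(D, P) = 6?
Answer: -18/265 ≈ -0.067924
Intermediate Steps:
B(Q) = 36 (B(Q) = 6*(2 - 1*(-4)) = 6*(2 + 4) = 6*6 = 36)
B(-14)/(-530) = 36/(-530) = 36*(-1/530) = -18/265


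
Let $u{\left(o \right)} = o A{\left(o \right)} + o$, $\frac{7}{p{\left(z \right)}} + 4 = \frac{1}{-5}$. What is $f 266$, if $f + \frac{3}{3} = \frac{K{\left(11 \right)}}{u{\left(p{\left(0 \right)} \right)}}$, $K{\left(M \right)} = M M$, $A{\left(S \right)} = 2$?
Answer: $- \frac{33516}{5} \approx -6703.2$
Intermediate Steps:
$K{\left(M \right)} = M^{2}$
$p{\left(z \right)} = - \frac{5}{3}$ ($p{\left(z \right)} = \frac{7}{-4 + \frac{1}{-5}} = \frac{7}{-4 - \frac{1}{5}} = \frac{7}{- \frac{21}{5}} = 7 \left(- \frac{5}{21}\right) = - \frac{5}{3}$)
$u{\left(o \right)} = 3 o$ ($u{\left(o \right)} = o 2 + o = 2 o + o = 3 o$)
$f = - \frac{126}{5}$ ($f = -1 + \frac{11^{2}}{3 \left(- \frac{5}{3}\right)} = -1 + \frac{121}{-5} = -1 + 121 \left(- \frac{1}{5}\right) = -1 - \frac{121}{5} = - \frac{126}{5} \approx -25.2$)
$f 266 = \left(- \frac{126}{5}\right) 266 = - \frac{33516}{5}$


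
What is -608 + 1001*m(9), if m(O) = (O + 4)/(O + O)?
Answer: 2069/18 ≈ 114.94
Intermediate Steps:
m(O) = (4 + O)/(2*O) (m(O) = (4 + O)/((2*O)) = (4 + O)*(1/(2*O)) = (4 + O)/(2*O))
-608 + 1001*m(9) = -608 + 1001*((½)*(4 + 9)/9) = -608 + 1001*((½)*(⅑)*13) = -608 + 1001*(13/18) = -608 + 13013/18 = 2069/18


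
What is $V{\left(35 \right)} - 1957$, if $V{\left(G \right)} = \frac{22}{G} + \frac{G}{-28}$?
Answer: $- \frac{274067}{140} \approx -1957.6$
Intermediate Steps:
$V{\left(G \right)} = \frac{22}{G} - \frac{G}{28}$ ($V{\left(G \right)} = \frac{22}{G} + G \left(- \frac{1}{28}\right) = \frac{22}{G} - \frac{G}{28}$)
$V{\left(35 \right)} - 1957 = \left(\frac{22}{35} - \frac{5}{4}\right) - 1957 = - \frac{87}{140} - 1957 = - \frac{274067}{140}$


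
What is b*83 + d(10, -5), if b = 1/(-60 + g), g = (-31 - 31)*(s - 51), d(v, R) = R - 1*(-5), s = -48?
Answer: 83/6078 ≈ 0.013656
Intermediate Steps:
d(v, R) = 5 + R (d(v, R) = R + 5 = 5 + R)
g = 6138 (g = (-31 - 31)*(-48 - 51) = -62*(-99) = 6138)
b = 1/6078 (b = 1/(-60 + 6138) = 1/6078 ≈ 0.00016453)
b*83 + d(10, -5) = (1/6078)*83 + (5 - 5) = 83/6078 + 0 = 83/6078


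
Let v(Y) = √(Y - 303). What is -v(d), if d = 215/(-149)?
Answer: -I*√6758938/149 ≈ -17.448*I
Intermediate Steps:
d = -215/149 (d = 215*(-1/149) = -215/149 ≈ -1.4430)
v(Y) = √(-303 + Y)
-v(d) = -√(-303 - 215/149) = -√(-45362/149) = -I*√6758938/149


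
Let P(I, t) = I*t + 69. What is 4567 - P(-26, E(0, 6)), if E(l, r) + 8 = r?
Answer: 4446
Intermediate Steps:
E(l, r) = -8 + r
P(I, t) = 69 + I*t
4567 - P(-26, E(0, 6)) = 4567 - (69 - 26*(-8 + 6)) = 4567 - (69 - 26*(-2)) = 4567 - (69 + 52) = 4567 - 1*121 = 4567 - 121 = 4446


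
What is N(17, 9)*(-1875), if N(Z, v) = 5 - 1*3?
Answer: -3750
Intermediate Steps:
N(Z, v) = 2 (N(Z, v) = 5 - 3 = 2)
N(17, 9)*(-1875) = 2*(-1875) = -3750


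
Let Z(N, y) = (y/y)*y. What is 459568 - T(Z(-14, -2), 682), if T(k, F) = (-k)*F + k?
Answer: 458206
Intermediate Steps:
Z(N, y) = y (Z(N, y) = 1*y = y)
T(k, F) = k - F*k (T(k, F) = -F*k + k = k - F*k)
459568 - T(Z(-14, -2), 682) = 459568 - (-2)*(1 - 1*682) = 459568 - (-2)*(1 - 682) = 459568 - (-2)*(-681) = 459568 - 1*1362 = 459568 - 1362 = 458206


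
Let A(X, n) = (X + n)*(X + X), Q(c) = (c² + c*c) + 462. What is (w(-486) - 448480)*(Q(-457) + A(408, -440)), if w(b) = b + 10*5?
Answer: -175996619968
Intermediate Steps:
w(b) = 50 + b (w(b) = b + 50 = 50 + b)
Q(c) = 462 + 2*c² (Q(c) = (c² + c²) + 462 = 2*c² + 462 = 462 + 2*c²)
A(X, n) = 2*X*(X + n) (A(X, n) = (X + n)*(2*X) = 2*X*(X + n))
(w(-486) - 448480)*(Q(-457) + A(408, -440)) = ((50 - 486) - 448480)*((462 + 2*(-457)²) + 2*408*(408 - 440)) = (-436 - 448480)*((462 + 2*208849) + 2*408*(-32)) = -448916*((462 + 417698) - 26112) = -448916*(418160 - 26112) = -448916*392048 = -175996619968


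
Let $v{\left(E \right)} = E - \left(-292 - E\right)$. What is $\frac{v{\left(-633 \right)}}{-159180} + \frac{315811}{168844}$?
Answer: $\frac{12608812259}{6719146980} \approx 1.8765$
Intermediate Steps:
$v{\left(E \right)} = 292 + 2 E$ ($v{\left(E \right)} = E + \left(292 + E\right) = 292 + 2 E$)
$\frac{v{\left(-633 \right)}}{-159180} + \frac{315811}{168844} = \frac{292 + 2 \left(-633\right)}{-159180} + \frac{315811}{168844} = \left(292 - 1266\right) \left(- \frac{1}{159180}\right) + 315811 \cdot \frac{1}{168844} = \left(-974\right) \left(- \frac{1}{159180}\right) + \frac{315811}{168844} = \frac{487}{79590} + \frac{315811}{168844} = \frac{12608812259}{6719146980}$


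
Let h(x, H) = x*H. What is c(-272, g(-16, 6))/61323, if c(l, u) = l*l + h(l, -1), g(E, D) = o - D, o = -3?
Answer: 24752/20441 ≈ 1.2109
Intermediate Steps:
h(x, H) = H*x
g(E, D) = -3 - D
c(l, u) = l² - l (c(l, u) = l*l - l = l² - l)
c(-272, g(-16, 6))/61323 = -272*(-1 - 272)/61323 = -272*(-273)*(1/61323) = 74256*(1/61323) = 24752/20441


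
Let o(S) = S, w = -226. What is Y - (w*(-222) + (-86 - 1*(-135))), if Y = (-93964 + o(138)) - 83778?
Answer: -227825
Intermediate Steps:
Y = -177604 (Y = (-93964 + 138) - 83778 = -93826 - 83778 = -177604)
Y - (w*(-222) + (-86 - 1*(-135))) = -177604 - (-226*(-222) + (-86 - 1*(-135))) = -177604 - (50172 + (-86 + 135)) = -177604 - (50172 + 49) = -177604 - 1*50221 = -177604 - 50221 = -227825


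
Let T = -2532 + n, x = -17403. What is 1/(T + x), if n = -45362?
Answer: -1/65297 ≈ -1.5315e-5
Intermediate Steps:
T = -47894 (T = -2532 - 45362 = -47894)
1/(T + x) = 1/(-47894 - 17403) = 1/(-65297) = -1/65297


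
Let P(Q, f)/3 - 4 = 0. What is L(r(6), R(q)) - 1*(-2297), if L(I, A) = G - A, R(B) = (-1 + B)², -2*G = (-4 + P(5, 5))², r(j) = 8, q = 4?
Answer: 2256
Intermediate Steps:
P(Q, f) = 12 (P(Q, f) = 12 + 3*0 = 12 + 0 = 12)
G = -32 (G = -(-4 + 12)²/2 = -½*8² = -½*64 = -32)
L(I, A) = -32 - A
L(r(6), R(q)) - 1*(-2297) = (-32 - (-1 + 4)²) - 1*(-2297) = (-32 - 1*3²) + 2297 = (-32 - 1*9) + 2297 = (-32 - 9) + 2297 = -41 + 2297 = 2256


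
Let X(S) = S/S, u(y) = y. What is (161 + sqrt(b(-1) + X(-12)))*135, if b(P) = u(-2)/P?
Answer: 21735 + 135*sqrt(3) ≈ 21969.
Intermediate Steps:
X(S) = 1
b(P) = -2/P
(161 + sqrt(b(-1) + X(-12)))*135 = (161 + sqrt(-2/(-1) + 1))*135 = (161 + sqrt(-2*(-1) + 1))*135 = (161 + sqrt(2 + 1))*135 = (161 + sqrt(3))*135 = 21735 + 135*sqrt(3)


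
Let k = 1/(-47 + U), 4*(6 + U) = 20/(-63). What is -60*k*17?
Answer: 16065/836 ≈ 19.216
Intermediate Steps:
U = -383/63 (U = -6 + (20/(-63))/4 = -6 + (20*(-1/63))/4 = -6 + (¼)*(-20/63) = -6 - 5/63 = -383/63 ≈ -6.0794)
k = -63/3344 (k = 1/(-47 - 383/63) = 1/(-3344/63) = -63/3344 ≈ -0.018840)
-60*k*17 = -60*(-63/3344)*17 = (945/836)*17 = 16065/836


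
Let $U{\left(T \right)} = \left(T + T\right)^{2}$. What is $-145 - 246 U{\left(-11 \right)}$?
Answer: $-119209$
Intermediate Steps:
$U{\left(T \right)} = 4 T^{2}$ ($U{\left(T \right)} = \left(2 T\right)^{2} = 4 T^{2}$)
$-145 - 246 U{\left(-11 \right)} = -145 - 246 \cdot 4 \left(-11\right)^{2} = -145 - 246 \cdot 4 \cdot 121 = -145 - 119064 = -119209$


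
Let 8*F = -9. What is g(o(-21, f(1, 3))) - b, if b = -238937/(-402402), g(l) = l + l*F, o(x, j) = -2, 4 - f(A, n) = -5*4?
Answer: -276673/804804 ≈ -0.34378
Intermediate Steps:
F = -9/8 (F = (⅛)*(-9) = -9/8 ≈ -1.1250)
f(A, n) = 24 (f(A, n) = 4 - (-5)*4 = 4 - 1*(-20) = 4 + 20 = 24)
g(l) = -l/8 (g(l) = l + l*(-9/8) = l - 9*l/8 = -l/8)
b = 238937/402402 (b = -238937*(-1/402402) = 238937/402402 ≈ 0.59378)
g(o(-21, f(1, 3))) - b = -⅛*(-2) - 1*238937/402402 = ¼ - 238937/402402 = -276673/804804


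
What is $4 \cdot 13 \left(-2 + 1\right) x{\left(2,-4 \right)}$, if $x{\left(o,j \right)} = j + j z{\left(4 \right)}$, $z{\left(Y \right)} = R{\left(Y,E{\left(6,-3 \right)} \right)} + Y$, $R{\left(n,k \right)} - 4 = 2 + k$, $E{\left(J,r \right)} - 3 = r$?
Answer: $2288$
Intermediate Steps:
$E{\left(J,r \right)} = 3 + r$
$R{\left(n,k \right)} = 6 + k$ ($R{\left(n,k \right)} = 4 + \left(2 + k\right) = 6 + k$)
$z{\left(Y \right)} = 6 + Y$ ($z{\left(Y \right)} = \left(6 + \left(3 - 3\right)\right) + Y = \left(6 + 0\right) + Y = 6 + Y$)
$x{\left(o,j \right)} = 11 j$ ($x{\left(o,j \right)} = j + j \left(6 + 4\right) = j + j 10 = j + 10 j = 11 j$)
$4 \cdot 13 \left(-2 + 1\right) x{\left(2,-4 \right)} = 4 \cdot 13 \left(-2 + 1\right) 11 \left(-4\right) = 52 \left(\left(-1\right) \left(-44\right)\right) = 52 \cdot 44 = 2288$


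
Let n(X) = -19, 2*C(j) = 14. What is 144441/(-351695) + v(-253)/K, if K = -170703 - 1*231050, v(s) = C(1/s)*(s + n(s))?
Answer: -57359977793/141294521335 ≈ -0.40596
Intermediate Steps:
C(j) = 7 (C(j) = (1/2)*14 = 7)
v(s) = -133 + 7*s (v(s) = 7*(s - 19) = 7*(-19 + s) = -133 + 7*s)
K = -401753 (K = -170703 - 231050 = -401753)
144441/(-351695) + v(-253)/K = 144441/(-351695) + (-133 + 7*(-253))/(-401753) = 144441*(-1/351695) + (-133 - 1771)*(-1/401753) = -144441/351695 - 1904*(-1/401753) = -144441/351695 + 1904/401753 = -57359977793/141294521335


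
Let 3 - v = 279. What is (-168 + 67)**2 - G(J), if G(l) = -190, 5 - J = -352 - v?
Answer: 10391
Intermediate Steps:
v = -276 (v = 3 - 1*279 = 3 - 279 = -276)
J = 81 (J = 5 - (-352 - 1*(-276)) = 5 - (-352 + 276) = 5 - 1*(-76) = 5 + 76 = 81)
(-168 + 67)**2 - G(J) = (-168 + 67)**2 - 1*(-190) = (-101)**2 + 190 = 10201 + 190 = 10391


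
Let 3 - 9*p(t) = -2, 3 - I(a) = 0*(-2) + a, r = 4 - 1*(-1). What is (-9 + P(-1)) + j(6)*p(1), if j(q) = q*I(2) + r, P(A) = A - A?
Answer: -26/9 ≈ -2.8889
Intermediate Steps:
r = 5 (r = 4 + 1 = 5)
P(A) = 0
I(a) = 3 - a (I(a) = 3 - (0*(-2) + a) = 3 - (0 + a) = 3 - a)
j(q) = 5 + q (j(q) = q*(3 - 1*2) + 5 = q*(3 - 2) + 5 = q*1 + 5 = q + 5 = 5 + q)
p(t) = 5/9 (p(t) = ⅓ - ⅑*(-2) = ⅓ + 2/9 = 5/9)
(-9 + P(-1)) + j(6)*p(1) = (-9 + 0) + (5 + 6)*(5/9) = -9 + 11*(5/9) = -9 + 55/9 = -26/9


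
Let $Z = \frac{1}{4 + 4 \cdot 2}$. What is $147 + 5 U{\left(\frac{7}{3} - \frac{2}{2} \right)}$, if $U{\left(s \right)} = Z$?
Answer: $\frac{1769}{12} \approx 147.42$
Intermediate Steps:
$Z = \frac{1}{12}$ ($Z = \frac{1}{4 + 8} = \frac{1}{12} \approx 0.083333$)
$U{\left(s \right)} = \frac{1}{12}$
$147 + 5 U{\left(\frac{7}{3} - \frac{2}{2} \right)} = 147 + 5 \cdot \frac{1}{12} = 147 + \frac{5}{12} = \frac{1769}{12}$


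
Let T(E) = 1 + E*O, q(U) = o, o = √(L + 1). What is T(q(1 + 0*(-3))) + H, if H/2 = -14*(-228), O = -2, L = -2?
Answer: 6385 - 2*I ≈ 6385.0 - 2.0*I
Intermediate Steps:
o = I (o = √(-2 + 1) = √(-1) = I ≈ 1.0*I)
H = 6384 (H = 2*(-14*(-228)) = 2*3192 = 6384)
q(U) = I
T(E) = 1 - 2*E (T(E) = 1 + E*(-2) = 1 - 2*E)
T(q(1 + 0*(-3))) + H = (1 - 2*I) + 6384 = 6385 - 2*I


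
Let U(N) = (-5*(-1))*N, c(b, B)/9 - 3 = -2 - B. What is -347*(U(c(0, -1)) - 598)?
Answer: 176276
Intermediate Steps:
c(b, B) = 9 - 9*B (c(b, B) = 27 + 9*(-2 - B) = 27 + (-18 - 9*B) = 9 - 9*B)
U(N) = 5*N
-347*(U(c(0, -1)) - 598) = -347*(5*(9 - 9*(-1)) - 598) = -347*(5*(9 + 9) - 598) = -347*(5*18 - 598) = -347*(90 - 598) = -347*(-508) = 176276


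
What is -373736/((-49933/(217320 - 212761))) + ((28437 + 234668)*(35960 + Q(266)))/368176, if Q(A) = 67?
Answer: 1100630358351679/18384132208 ≈ 59869.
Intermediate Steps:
-373736/((-49933/(217320 - 212761))) + ((28437 + 234668)*(35960 + Q(266)))/368176 = -373736/((-49933/(217320 - 212761))) + ((28437 + 234668)*(35960 + 67))/368176 = -373736/((-49933/4559)) + (263105*36027)*(1/368176) = -373736/((-49933*1/4559)) + 9478883835*(1/368176) = -373736/(-49933/4559) + 9478883835/368176 = -373736*(-4559/49933) + 9478883835/368176 = 1703862424/49933 + 9478883835/368176 = 1100630358351679/18384132208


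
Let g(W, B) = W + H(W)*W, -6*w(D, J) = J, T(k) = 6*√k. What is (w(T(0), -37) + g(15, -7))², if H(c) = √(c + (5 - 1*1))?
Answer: 170029/36 + 635*√19 ≈ 7490.9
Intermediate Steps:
H(c) = √(4 + c) (H(c) = √(c + (5 - 1)) = √(c + 4) = √(4 + c))
w(D, J) = -J/6
g(W, B) = W + W*√(4 + W) (g(W, B) = W + √(4 + W)*W = W + W*√(4 + W))
(w(T(0), -37) + g(15, -7))² = (-⅙*(-37) + 15*(1 + √(4 + 15)))² = (37/6 + 15*(1 + √19))² = (37/6 + (15 + 15*√19))² = (127/6 + 15*√19)²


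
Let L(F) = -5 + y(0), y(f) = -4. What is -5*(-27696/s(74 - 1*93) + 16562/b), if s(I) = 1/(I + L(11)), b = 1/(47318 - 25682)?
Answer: -1795554600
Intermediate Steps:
L(F) = -9 (L(F) = -5 - 4 = -9)
b = 1/21636 ≈ 4.6219e-5
s(I) = 1/(-9 + I) (s(I) = 1/(I - 9) = 1/(-9 + I))
-5*(-27696/s(74 - 1*93) + 16562/b) = -5*(-(1800240 - 2575728) + 16562/(1/21636)) = -5*(-27696/(1/(-9 + (74 - 93))) + 16562*21636) = -5*(-27696/(1/(-9 - 19)) + 358335432) = -5*(-27696/(1/(-28)) + 358335432) = -5*(-27696/(-1/28) + 358335432) = -5*(-27696*(-28) + 358335432) = -5*(775488 + 358335432) = -5*359110920 = -1795554600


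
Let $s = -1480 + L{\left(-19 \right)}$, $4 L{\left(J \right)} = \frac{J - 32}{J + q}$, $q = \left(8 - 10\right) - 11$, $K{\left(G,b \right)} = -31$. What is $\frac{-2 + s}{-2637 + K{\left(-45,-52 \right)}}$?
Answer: $\frac{189645}{341504} \approx 0.55532$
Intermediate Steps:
$q = -13$ ($q = -2 - 11 = -13$)
$L{\left(J \right)} = \frac{-32 + J}{4 \left(-13 + J\right)}$ ($L{\left(J \right)} = \frac{\left(J - 32\right) \frac{1}{J - 13}}{4} = \frac{\left(-32 + J\right) \frac{1}{-13 + J}}{4} = \frac{\frac{1}{-13 + J} \left(-32 + J\right)}{4} = \frac{-32 + J}{4 \left(-13 + J\right)}$)
$s = - \frac{189389}{128}$ ($s = -1480 + \frac{-32 - 19}{4 \left(-13 - 19\right)} = -1480 + \frac{1}{4} \frac{1}{-32} \left(-51\right) = -1480 + \frac{1}{4} \left(- \frac{1}{32}\right) \left(-51\right) = -1480 + \frac{51}{128} = - \frac{189389}{128} \approx -1479.6$)
$\frac{-2 + s}{-2637 + K{\left(-45,-52 \right)}} = \frac{-2 - \frac{189389}{128}}{-2637 - 31} = - \frac{189645}{128 \left(-2668\right)} = \left(- \frac{189645}{128}\right) \left(- \frac{1}{2668}\right) = \frac{189645}{341504}$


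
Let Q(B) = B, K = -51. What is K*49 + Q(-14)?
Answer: -2513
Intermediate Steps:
K*49 + Q(-14) = -51*49 - 14 = -2499 - 14 = -2513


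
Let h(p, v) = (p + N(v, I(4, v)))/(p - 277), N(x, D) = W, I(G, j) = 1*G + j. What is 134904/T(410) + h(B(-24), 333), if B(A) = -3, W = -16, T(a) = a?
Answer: 3778091/11480 ≈ 329.10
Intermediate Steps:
I(G, j) = G + j
N(x, D) = -16
h(p, v) = (-16 + p)/(-277 + p) (h(p, v) = (p - 16)/(p - 277) = (-16 + p)/(-277 + p))
134904/T(410) + h(B(-24), 333) = 134904/410 + (-16 - 3)/(-277 - 3) = 134904*(1/410) - 19/(-280) = 67452/205 - 1/280*(-19) = 67452/205 + 19/280 = 3778091/11480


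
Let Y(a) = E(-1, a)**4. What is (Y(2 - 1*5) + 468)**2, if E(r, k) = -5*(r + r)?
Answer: 109579024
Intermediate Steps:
E(r, k) = -10*r
Y(a) = 10000 (Y(a) = (-10*(-1))**4 = 10**4 = 10000)
(Y(2 - 1*5) + 468)**2 = (10000 + 468)**2 = 10468**2 = 109579024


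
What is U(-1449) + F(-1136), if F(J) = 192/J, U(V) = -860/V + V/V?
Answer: 146551/102879 ≈ 1.4245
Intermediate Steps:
U(V) = 1 - 860/V (U(V) = -860/V + 1 = 1 - 860/V)
U(-1449) + F(-1136) = (-860 - 1449)/(-1449) + 192/(-1136) = -1/1449*(-2309) + 192*(-1/1136) = 2309/1449 - 12/71 = 146551/102879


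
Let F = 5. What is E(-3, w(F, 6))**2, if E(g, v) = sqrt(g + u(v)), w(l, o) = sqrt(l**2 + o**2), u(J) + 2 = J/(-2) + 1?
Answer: -4 - sqrt(61)/2 ≈ -7.9051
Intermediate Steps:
u(J) = -1 - J/2 (u(J) = -2 + (J/(-2) + 1) = -2 + (J*(-1/2) + 1) = -2 + (-J/2 + 1) = -2 + (1 - J/2) = -1 - J/2)
E(g, v) = sqrt(-1 + g - v/2) (E(g, v) = sqrt(g + (-1 - v/2)) = sqrt(-1 + g - v/2))
E(-3, w(F, 6))**2 = (sqrt(-4 - 2*sqrt(5**2 + 6**2) + 4*(-3))/2)**2 = (sqrt(-4 - 2*sqrt(25 + 36) - 12)/2)**2 = (sqrt(-4 - 2*sqrt(61) - 12)/2)**2 = (sqrt(-16 - 2*sqrt(61))/2)**2 = -4 - sqrt(61)/2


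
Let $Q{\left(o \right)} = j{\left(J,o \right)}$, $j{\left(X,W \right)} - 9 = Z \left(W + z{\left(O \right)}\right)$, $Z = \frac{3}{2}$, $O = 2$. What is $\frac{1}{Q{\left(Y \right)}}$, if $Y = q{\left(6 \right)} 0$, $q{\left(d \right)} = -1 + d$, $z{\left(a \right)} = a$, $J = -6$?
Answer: $\frac{1}{12} \approx 0.083333$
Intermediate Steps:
$Z = \frac{3}{2}$ ($Z = 3 \cdot \frac{1}{2} = \frac{3}{2} \approx 1.5$)
$Y = 0$ ($Y = \left(-1 + 6\right) 0 = 5 \cdot 0 = 0$)
$j{\left(X,W \right)} = 12 + \frac{3 W}{2}$ ($j{\left(X,W \right)} = 9 + \frac{3 \left(W + 2\right)}{2} = 9 + \frac{3 \left(2 + W\right)}{2} = 9 + \left(3 + \frac{3 W}{2}\right) = 12 + \frac{3 W}{2}$)
$Q{\left(o \right)} = 12 + \frac{3 o}{2}$
$\frac{1}{Q{\left(Y \right)}} = \frac{1}{12 + \frac{3}{2} \cdot 0} = \frac{1}{12 + 0} = \frac{1}{12}$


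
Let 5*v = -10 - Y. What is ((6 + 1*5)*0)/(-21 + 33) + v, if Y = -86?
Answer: 76/5 ≈ 15.200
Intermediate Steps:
v = 76/5 (v = (-10 - 1*(-86))/5 = (-10 + 86)/5 = (⅕)*76 = 76/5 ≈ 15.200)
((6 + 1*5)*0)/(-21 + 33) + v = ((6 + 1*5)*0)/(-21 + 33) + 76/5 = ((6 + 5)*0)/12 + 76/5 = (11*0)/12 + 76/5 = (1/12)*0 + 76/5 = 0 + 76/5 = 76/5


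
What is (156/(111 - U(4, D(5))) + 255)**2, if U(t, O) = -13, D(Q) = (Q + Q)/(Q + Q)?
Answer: 63107136/961 ≈ 65668.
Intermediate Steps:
D(Q) = 1 (D(Q) = (2*Q)/((2*Q)) = (2*Q)*(1/(2*Q)) = 1)
(156/(111 - U(4, D(5))) + 255)**2 = (156/(111 - 1*(-13)) + 255)**2 = (156/(111 + 13) + 255)**2 = (156/124 + 255)**2 = (156*(1/124) + 255)**2 = (39/31 + 255)**2 = (7944/31)**2 = 63107136/961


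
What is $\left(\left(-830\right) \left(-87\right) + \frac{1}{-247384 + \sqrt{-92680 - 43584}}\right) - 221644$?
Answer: $- \frac{1143151041965733}{7649872465} - \frac{i \sqrt{34066}}{30599489860} \approx -1.4943 \cdot 10^{5} - 6.0318 \cdot 10^{-9} i$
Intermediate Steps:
$\left(\left(-830\right) \left(-87\right) + \frac{1}{-247384 + \sqrt{-92680 - 43584}}\right) - 221644 = \left(72210 + \frac{1}{-247384 + \sqrt{-136264}}\right) - 221644 = \left(72210 + \frac{1}{-247384 + 2 i \sqrt{34066}}\right) - 221644 = -149434 + \frac{1}{-247384 + 2 i \sqrt{34066}}$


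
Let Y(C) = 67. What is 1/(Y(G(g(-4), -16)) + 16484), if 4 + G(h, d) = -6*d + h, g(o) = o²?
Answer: 1/16551 ≈ 6.0419e-5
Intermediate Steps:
G(h, d) = -4 + h - 6*d (G(h, d) = -4 + (-6*d + h) = -4 + (h - 6*d) = -4 + h - 6*d)
1/(Y(G(g(-4), -16)) + 16484) = 1/(67 + 16484) = 1/16551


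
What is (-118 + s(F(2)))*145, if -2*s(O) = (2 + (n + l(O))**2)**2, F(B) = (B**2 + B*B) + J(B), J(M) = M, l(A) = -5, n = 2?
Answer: -51765/2 ≈ -25883.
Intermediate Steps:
F(B) = B + 2*B**2 (F(B) = (B**2 + B*B) + B = (B**2 + B**2) + B = 2*B**2 + B = B + 2*B**2)
s(O) = -121/2 (s(O) = -(2 + (2 - 5)**2)**2/2 = -(2 + (-3)**2)**2/2 = -(2 + 9)**2/2 = -1/2*11**2 = -1/2*121 = -121/2)
(-118 + s(F(2)))*145 = (-118 - 121/2)*145 = -357/2*145 = -51765/2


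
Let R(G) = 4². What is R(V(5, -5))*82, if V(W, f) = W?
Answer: 1312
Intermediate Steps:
R(G) = 16
R(V(5, -5))*82 = 16*82 = 1312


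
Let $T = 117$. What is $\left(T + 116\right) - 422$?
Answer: $-189$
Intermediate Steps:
$\left(T + 116\right) - 422 = \left(117 + 116\right) - 422 = 233 - 422 = -189$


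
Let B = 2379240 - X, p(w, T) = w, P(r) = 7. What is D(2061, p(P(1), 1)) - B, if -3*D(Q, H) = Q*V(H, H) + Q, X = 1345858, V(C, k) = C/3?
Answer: -1035672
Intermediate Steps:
V(C, k) = C/3 (V(C, k) = C*(⅓) = C/3)
D(Q, H) = -Q/3 - H*Q/9 (D(Q, H) = -(Q*(H/3) + Q)/3 = -(H*Q/3 + Q)/3 = -(Q + H*Q/3)/3 = -Q/3 - H*Q/9)
B = 1033382 (B = 2379240 - 1*1345858 = 2379240 - 1345858 = 1033382)
D(2061, p(P(1), 1)) - B = -⅑*2061*(3 + 7) - 1*1033382 = -⅑*2061*10 - 1033382 = -2290 - 1033382 = -1035672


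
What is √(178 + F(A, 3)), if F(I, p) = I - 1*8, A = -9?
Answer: √161 ≈ 12.689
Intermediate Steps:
F(I, p) = -8 + I (F(I, p) = I - 8 = -8 + I)
√(178 + F(A, 3)) = √(178 + (-8 - 9)) = √(178 - 17) = √161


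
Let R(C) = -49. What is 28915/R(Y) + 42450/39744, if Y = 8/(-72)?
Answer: -191186285/324576 ≈ -589.03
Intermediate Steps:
Y = -⅑ (Y = 8*(-1/72) = -⅑ ≈ -0.11111)
28915/R(Y) + 42450/39744 = 28915/(-49) + 42450/39744 = 28915*(-1/49) + 42450*(1/39744) = -28915/49 + 7075/6624 = -191186285/324576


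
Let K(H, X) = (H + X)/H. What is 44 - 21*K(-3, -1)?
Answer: 16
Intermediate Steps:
K(H, X) = (H + X)/H
44 - 21*K(-3, -1) = 44 - 21*(-3 - 1)/(-3) = 44 - (-7)*(-4) = 44 - 21*4/3 = 44 - 28 = 16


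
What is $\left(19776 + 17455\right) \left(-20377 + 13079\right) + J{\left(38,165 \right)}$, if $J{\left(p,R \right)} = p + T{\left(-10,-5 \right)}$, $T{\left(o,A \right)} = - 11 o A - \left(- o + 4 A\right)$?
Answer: $-271712340$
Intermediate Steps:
$T{\left(o,A \right)} = o - 4 A - 11 A o$ ($T{\left(o,A \right)} = - 11 A o - \left(- o + 4 A\right) = o - 4 A - 11 A o$)
$J{\left(p,R \right)} = -540 + p$ ($J{\left(p,R \right)} = p - \left(-10 + 550\right) = p - 540 = -540 + p$)
$\left(19776 + 17455\right) \left(-20377 + 13079\right) + J{\left(38,165 \right)} = \left(19776 + 17455\right) \left(-20377 + 13079\right) + \left(-540 + 38\right) = 37231 \left(-7298\right) - 502 = -271711838 - 502 = -271712340$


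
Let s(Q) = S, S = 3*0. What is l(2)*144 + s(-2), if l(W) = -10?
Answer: -1440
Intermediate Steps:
S = 0
s(Q) = 0
l(2)*144 + s(-2) = -10*144 + 0 = -1440 + 0 = -1440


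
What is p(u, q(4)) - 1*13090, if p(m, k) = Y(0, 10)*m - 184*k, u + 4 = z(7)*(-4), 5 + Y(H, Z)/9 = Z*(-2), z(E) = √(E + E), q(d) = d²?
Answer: -15134 + 900*√14 ≈ -11767.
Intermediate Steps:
z(E) = √2*√E (z(E) = √(2*E) = √2*√E)
Y(H, Z) = -45 - 18*Z (Y(H, Z) = -45 + 9*(Z*(-2)) = -45 + 9*(-2*Z) = -45 - 18*Z)
u = -4 - 4*√14 (u = -4 + (√2*√7)*(-4) = -4 + √14*(-4) = -4 - 4*√14 ≈ -18.967)
p(m, k) = -225*m - 184*k (p(m, k) = (-45 - 18*10)*m - 184*k = (-45 - 180)*m - 184*k = -225*m - 184*k)
p(u, q(4)) - 1*13090 = (-225*(-4 - 4*√14) - 184*4²) - 1*13090 = ((900 + 900*√14) - 184*16) - 13090 = ((900 + 900*√14) - 2944) - 13090 = (-2044 + 900*√14) - 13090 = -15134 + 900*√14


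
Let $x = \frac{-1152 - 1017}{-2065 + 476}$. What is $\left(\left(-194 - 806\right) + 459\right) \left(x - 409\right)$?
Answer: $\frac{350423012}{1589} \approx 2.2053 \cdot 10^{5}$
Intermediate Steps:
$x = \frac{2169}{1589}$ ($x = - \frac{2169}{-1589} = \left(-2169\right) \left(- \frac{1}{1589}\right) = \frac{2169}{1589} \approx 1.365$)
$\left(\left(-194 - 806\right) + 459\right) \left(x - 409\right) = \left(\left(-194 - 806\right) + 459\right) \left(\frac{2169}{1589} - 409\right) = \left(\left(-194 - 806\right) + 459\right) \left(- \frac{647732}{1589}\right) = \left(-1000 + 459\right) \left(- \frac{647732}{1589}\right) = \left(-541\right) \left(- \frac{647732}{1589}\right) = \frac{350423012}{1589}$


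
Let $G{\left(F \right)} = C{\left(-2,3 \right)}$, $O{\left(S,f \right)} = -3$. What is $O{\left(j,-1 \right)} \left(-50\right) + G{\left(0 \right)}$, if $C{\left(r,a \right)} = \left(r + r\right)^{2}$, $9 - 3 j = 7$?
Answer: $166$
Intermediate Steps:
$j = \frac{2}{3}$ ($j = 3 - \frac{7}{3} = \frac{2}{3} \approx 0.66667$)
$C{\left(r,a \right)} = 4 r^{2}$ ($C{\left(r,a \right)} = \left(2 r\right)^{2} = 4 r^{2}$)
$G{\left(F \right)} = 16$ ($G{\left(F \right)} = 4 \left(-2\right)^{2} = 4 \cdot 4 = 16$)
$O{\left(j,-1 \right)} \left(-50\right) + G{\left(0 \right)} = \left(-3\right) \left(-50\right) + 16 = 150 + 16 = 166$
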